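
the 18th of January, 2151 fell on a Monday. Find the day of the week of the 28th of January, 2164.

From January 18, 2151 to January 18, 2164: 13 years, of which 3 contain a Feb 29 — 10×365 + 3×366 = 4748 days.
Within January 2164: 28 − 18 = 10 days.
Total: 4758 days.
4758 mod 7 = 5, so 5 days after Monday is Saturday.

Saturday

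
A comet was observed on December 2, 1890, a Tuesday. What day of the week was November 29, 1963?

Friday

From December 2, 1890 to December 2, 1962: 72 years, of which 17 contain a Feb 29 — 55×365 + 17×366 = 26297 days.
(1900 is not a leap year (divisible by 100 but not 400).)
December 1962: 31 − 2 = 29 days remain.
Then 10 full months totalling 304 days.
November 1–29, 1963: 29 days.
Residual: 362 days.
Total: 26659 days.
26659 mod 7 = 3, so 3 days after Tuesday is Friday.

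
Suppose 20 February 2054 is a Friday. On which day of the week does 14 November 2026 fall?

Saturday

Count forward from the earlier date (November 14, 2026) to the later (February 20, 2054):
Day-of-year of November 14, 2026: 318.
Day-of-year of February 20, 2054: 51.
2026 has 365 days, so 365 − 318 = 47 days remain in 2026.
Full years 2027–2053: 20 common + 7 leap = 20×365 + 7×366 = 9862 days.
Total: 47 + 9862 + 51 = 9960 days.
9960 mod 7 = 6, so 6 days before Friday is Saturday.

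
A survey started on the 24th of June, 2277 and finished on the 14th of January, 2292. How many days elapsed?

Day-of-year of June 24, 2277: 175.
Day-of-year of January 14, 2292: 14.
2277 has 365 days, so 365 − 175 = 190 days remain in 2277.
Full years 2278–2291: 11 common + 3 leap = 11×365 + 3×366 = 5113 days.
Total: 190 + 5113 + 14 = 5317 days.

5317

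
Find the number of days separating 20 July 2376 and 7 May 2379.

1021

July 20, 2376 → July 20, 2377: 365 days.
July 20, 2377 → July 20, 2378: 365 days.
July 2378: 31 − 20 = 11 days remain.
Then 9 full months totalling 273 days.
May 1–7, 2379: 7 days.
Residual: 291 days.
Total: 1021 days.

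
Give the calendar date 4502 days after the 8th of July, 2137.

the 4th of November, 2149

Count 4502 days after July 8, 2137:
Day-of-year of July 8, 2137: 189.
Day-of-year of November 4, 2149: 308.
2137 has 365 days, so 365 − 189 = 176 days remain in 2137.
Full years 2138–2148: 8 common + 3 leap = 8×365 + 3×366 = 4018 days.
Total: 176 + 4018 + 308 = 4502 days.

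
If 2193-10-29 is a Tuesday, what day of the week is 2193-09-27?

Friday

Count forward from the earlier date (September 27, 2193) to the later (October 29, 2193):
September 2193: 30 − 27 = 3 days remain.
October 1–29, 2193: 29 days.
Total: 3 + 29 = 32 days.
32 mod 7 = 4, so 4 days before Tuesday is Friday.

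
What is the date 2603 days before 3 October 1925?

18 August 1918

Count 2603 days before October 3, 1925:
Day-of-year of August 18, 1918: 230.
Day-of-year of October 3, 1925: 276.
1918 has 365 days, so 365 − 230 = 135 days remain in 1918.
Full years: 1919: 365; 1920: 366; 1921: 365; 1922: 365; 1923: 365; 1924: 366. Sum = 2192.
Total: 135 + 2192 + 276 = 2603 days.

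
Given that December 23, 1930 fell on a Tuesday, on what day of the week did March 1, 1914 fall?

Sunday

Count forward from the earlier date (March 1, 1914) to the later (December 23, 1930):
From March 1, 1914 to March 1, 1930: 16 years, of which 4 contain a Feb 29 — 12×365 + 4×366 = 5844 days.
March 1930: 31 − 1 = 30 days remain.
Then April (30), May (31), June (30), July (31), August (31), September (30), October (31), November (30): 30 + 31 + 30 + 31 + 31 + 30 + 31 + 30 = 244 days.
December 1–23, 1930: 23 days.
Residual: 297 days.
Total: 6141 days.
6141 mod 7 = 2, so 2 days before Tuesday is Sunday.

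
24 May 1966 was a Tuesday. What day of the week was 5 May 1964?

Tuesday

Count forward from the earlier date (May 5, 1964) to the later (May 24, 1966):
Day-of-year of May 5, 1964: 126.
Day-of-year of May 24, 1966: 144.
1964 has 366 days, so 366 − 126 = 240 days remain in 1964.
Full years: 1965: 365. Sum = 365.
Total: 240 + 365 + 144 = 749 days.
749 is a multiple of 7, so 5 May 1964 falls on the same weekday: Tuesday.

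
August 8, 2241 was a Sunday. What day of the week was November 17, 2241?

August 2241: 31 − 8 = 23 days remain.
Then September (30), October (31): 30 + 31 = 61 days.
November 1–17, 2241: 17 days.
Total: 23 + 61 + 17 = 101 days.
101 mod 7 = 3, so 3 days after Sunday is Wednesday.

Wednesday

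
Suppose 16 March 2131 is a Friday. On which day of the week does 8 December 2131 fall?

March 2131: 31 − 16 = 15 days remain.
Then April (30), May (31), June (30), July (31), August (31), September (30), October (31), November (30): 30 + 31 + 30 + 31 + 31 + 30 + 31 + 30 = 244 days.
December 1–8, 2131: 8 days.
Total: 15 + 244 + 8 = 267 days.
267 mod 7 = 1, so 1 day after Friday is Saturday.

Saturday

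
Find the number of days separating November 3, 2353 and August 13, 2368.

Day-of-year of November 3, 2353: 307.
Day-of-year of August 13, 2368: 226.
2353 has 365 days, so 365 − 307 = 58 days remain in 2353.
Full years 2354–2367: 11 common + 3 leap = 11×365 + 3×366 = 5113 days.
Total: 58 + 5113 + 226 = 5397 days.

5397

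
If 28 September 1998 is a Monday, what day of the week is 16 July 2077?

Friday

Day-of-year of September 28, 1998: 271.
Day-of-year of July 16, 2077: 197.
1998 has 365 days, so 365 − 271 = 94 days remain in 1998.
Full years 1999–2076: 58 common + 20 leap = 58×365 + 20×366 = 28490 days.
Total: 94 + 28490 + 197 = 28781 days.
28781 mod 7 = 4, so 4 days after Monday is Friday.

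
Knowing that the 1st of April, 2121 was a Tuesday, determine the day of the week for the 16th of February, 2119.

Count forward from the earlier date (February 16, 2119) to the later (April 1, 2121):
February 2119: 28 − 16 = 12 days remain (2119 is not a leap year, so February has 28 days).
Then 25 full months totalling 762 days.
April 1, 2121: 1 day.
Total: 12 + 762 + 1 = 775 days.
775 mod 7 = 5, so 5 days before Tuesday is Thursday.

Thursday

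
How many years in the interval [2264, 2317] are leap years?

13

Years divisible by 4: 2264, 2268, …, 2316 — 14 in all.
Of these, 2300 is divisible by 100 but not 400, so not leap.
Leap years: 14 − 1 = 13.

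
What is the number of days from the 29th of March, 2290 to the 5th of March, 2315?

9106

Day-of-year of March 29, 2290: 88.
Day-of-year of March 5, 2315: 64.
2290 has 365 days, so 365 − 88 = 277 days remain in 2290.
Full years 2291–2314: 19 common + 5 leap = 19×365 + 5×366 = 8765 days.
Total: 277 + 8765 + 64 = 9106 days.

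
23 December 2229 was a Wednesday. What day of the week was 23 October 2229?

Count forward from the earlier date (October 23, 2229) to the later (December 23, 2229):
October 2229: 31 − 23 = 8 days remain.
Then November (30): 30 days.
December 1–23, 2229: 23 days.
Total: 8 + 30 + 23 = 61 days.
61 mod 7 = 5, so 5 days before Wednesday is Friday.

Friday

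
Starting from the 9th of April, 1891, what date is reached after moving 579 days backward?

the 7th of September, 1889

Count 579 days before April 9, 1891:
Day-of-year of September 7, 1889: 250.
Day-of-year of April 9, 1891: 99.
1889 has 365 days, so 365 − 250 = 115 days remain in 1889.
Full years: 1890: 365. Sum = 365.
Total: 115 + 365 + 99 = 579 days.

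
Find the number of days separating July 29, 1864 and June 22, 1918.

19685

From July 29, 1864 to July 29, 1917: 53 years, of which 12 contain a Feb 29 — 41×365 + 12×366 = 19357 days.
(1900 is not a leap year (divisible by 100 but not 400).)
July 1917: 31 − 29 = 2 days remain.
Then 10 full months totalling 304 days.
June 1–22, 1918: 22 days.
Residual: 328 days.
Total: 19685 days.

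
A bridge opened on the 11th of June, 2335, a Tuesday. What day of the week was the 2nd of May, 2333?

Tuesday

Count forward from the earlier date (May 2, 2333) to the later (June 11, 2335):
Day-of-year of May 2, 2333: 122.
Day-of-year of June 11, 2335: 162.
2333 has 365 days, so 365 − 122 = 243 days remain in 2333.
Full years: 2334: 365. Sum = 365.
Total: 243 + 365 + 162 = 770 days.
770 is a multiple of 7, so the 2nd of May, 2333 falls on the same weekday: Tuesday.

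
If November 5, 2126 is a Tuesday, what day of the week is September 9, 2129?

Day-of-year of November 5, 2126: 309.
Day-of-year of September 9, 2129: 252.
2126 has 365 days, so 365 − 309 = 56 days remain in 2126.
Full years: 2127: 365; 2128: 366. Sum = 731.
Total: 56 + 731 + 252 = 1039 days.
1039 mod 7 = 3, so 3 days after Tuesday is Friday.

Friday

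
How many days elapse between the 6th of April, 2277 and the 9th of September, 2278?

April 6, 2277 → April 6, 2278: 365 days.
April 2278: 30 − 6 = 24 days remain.
Then May (31), June (30), July (31), August (31): 31 + 30 + 31 + 31 = 123 days.
September 1–9, 2278: 9 days.
Residual: 156 days.
Total: 521 days.

521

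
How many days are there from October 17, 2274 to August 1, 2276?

October 17, 2274 → October 17, 2275: 365 days.
October 2275: 31 − 17 = 14 days remain.
Then 9 full months totalling 274 days.
August 1, 2276: 1 day.
Residual: 289 days.
Total: 654 days.

654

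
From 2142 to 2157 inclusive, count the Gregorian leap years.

Years divisible by 4 in [2142, 2157]: 2144, 2148, 2152, 2156.
No century exceptions apply. Count: 4.

4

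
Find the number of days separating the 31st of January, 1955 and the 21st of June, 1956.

Day-of-year of January 31, 1955: 31.
Day-of-year of June 21, 1956: 173.
1955 has 365 days, so 365 − 31 = 334 days remain in 1955.
Total: 334 + 173 = 507 days.

507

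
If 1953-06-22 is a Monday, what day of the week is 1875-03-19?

Count forward from the earlier date (March 19, 1875) to the later (June 22, 1953):
From March 19, 1875 to March 19, 1953: 78 years, of which 19 contain a Feb 29 — 59×365 + 19×366 = 28489 days.
(1900 is not a leap year (divisible by 100 but not 400).)
March 1953: 31 − 19 = 12 days remain.
Then April (30), May (31): 30 + 31 = 61 days.
June 1–22, 1953: 22 days.
Residual: 95 days.
Total: 28584 days.
28584 mod 7 = 3, so 3 days before Monday is Friday.

Friday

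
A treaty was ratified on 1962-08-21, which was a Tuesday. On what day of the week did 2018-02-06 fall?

Day-of-year of August 21, 1962: 233.
Day-of-year of February 6, 2018: 37.
1962 has 365 days, so 365 − 233 = 132 days remain in 1962.
Full years 1963–2017: 41 common + 14 leap = 41×365 + 14×366 = 20089 days.
Total: 132 + 20089 + 37 = 20258 days.
20258 is a multiple of 7, so 2018-02-06 falls on the same weekday: Tuesday.

Tuesday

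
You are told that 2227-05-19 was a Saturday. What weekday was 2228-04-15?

Tuesday

Day-of-year of May 19, 2227: 139.
Day-of-year of April 15, 2228: 106.
2227 has 365 days, so 365 − 139 = 226 days remain in 2227.
Total: 226 + 106 = 332 days.
332 mod 7 = 3, so 3 days after Saturday is Tuesday.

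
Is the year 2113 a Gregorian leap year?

2113 is not a leap year.

No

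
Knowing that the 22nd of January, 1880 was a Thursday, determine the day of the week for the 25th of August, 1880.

January 1880: 31 − 22 = 9 days remain.
Then February 1880 (29), March (31), April (30), May (31), June (30), July (31): 29 + 31 + 30 + 31 + 30 + 31 = 182 days.
August 1–25, 1880: 25 days.
Total: 9 + 182 + 25 = 216 days.
216 mod 7 = 6, so 6 days after Thursday is Wednesday.

Wednesday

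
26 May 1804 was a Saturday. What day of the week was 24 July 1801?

Friday

Count forward from the earlier date (July 24, 1801) to the later (May 26, 1804):
Day-of-year of July 24, 1801: 205.
Day-of-year of May 26, 1804: 147.
1801 has 365 days, so 365 − 205 = 160 days remain in 1801.
Full years: 1802: 365; 1803: 365. Sum = 730.
Total: 160 + 730 + 147 = 1037 days.
1037 mod 7 = 1, so 1 day before Saturday is Friday.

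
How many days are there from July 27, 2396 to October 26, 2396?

91

July 2396: 31 − 27 = 4 days remain.
Then August (31), September (30): 31 + 30 = 61 days.
October 1–26, 2396: 26 days.
Total: 4 + 61 + 26 = 91 days.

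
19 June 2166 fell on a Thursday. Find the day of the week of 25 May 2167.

Day-of-year of June 19, 2166: 170.
Day-of-year of May 25, 2167: 145.
2166 has 365 days, so 365 − 170 = 195 days remain in 2166.
Total: 195 + 145 = 340 days.
340 mod 7 = 4, so 4 days after Thursday is Monday.

Monday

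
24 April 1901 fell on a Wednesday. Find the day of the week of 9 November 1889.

Saturday

Count forward from the earlier date (November 9, 1889) to the later (April 24, 1901):
From November 9, 1889 to November 9, 1900: 11 years, of which 2 contain a Feb 29 — 9×365 + 2×366 = 4017 days.
(1900 is not a leap year (divisible by 100 but not 400).)
November 1900: 30 − 9 = 21 days remain.
Then December (31), January (31), February 1901 (28), March (31): 31 + 31 + 28 + 31 = 121 days.
April 1–24, 1901: 24 days.
Residual: 166 days.
Total: 4183 days.
4183 mod 7 = 4, so 4 days before Wednesday is Saturday.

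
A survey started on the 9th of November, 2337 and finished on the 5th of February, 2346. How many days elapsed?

Day-of-year of November 9, 2337: 313.
Day-of-year of February 5, 2346: 36.
2337 has 365 days, so 365 − 313 = 52 days remain in 2337.
Full years 2338–2345: 6 common + 2 leap = 6×365 + 2×366 = 2922 days.
Total: 52 + 2922 + 36 = 3010 days.

3010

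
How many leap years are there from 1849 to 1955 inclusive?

25

Years divisible by 4: 1852, 1856, …, 1952 — 26 in all.
Of these, 1900 is divisible by 100 but not 400, so not leap.
Leap years: 26 − 1 = 25.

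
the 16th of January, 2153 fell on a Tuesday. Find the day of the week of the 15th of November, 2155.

Day-of-year of January 16, 2153: 16.
Day-of-year of November 15, 2155: 319.
2153 has 365 days, so 365 − 16 = 349 days remain in 2153.
Full years: 2154: 365. Sum = 365.
Total: 349 + 365 + 319 = 1033 days.
1033 mod 7 = 4, so 4 days after Tuesday is Saturday.

Saturday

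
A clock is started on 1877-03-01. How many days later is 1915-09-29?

From March 1, 1877 to March 1, 1915: 38 years, of which 8 contain a Feb 29 — 30×365 + 8×366 = 13878 days.
(1900 is not a leap year (divisible by 100 but not 400).)
March 1915: 31 − 1 = 30 days remain.
Then April (30), May (31), June (30), July (31), August (31): 30 + 31 + 30 + 31 + 31 = 153 days.
September 1–29, 1915: 29 days.
Residual: 212 days.
Total: 14090 days.

14090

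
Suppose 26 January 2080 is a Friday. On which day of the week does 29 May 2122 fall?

Friday

From January 26, 2080 to January 26, 2122: 42 years, of which 10 contain a Feb 29 — 32×365 + 10×366 = 15340 days.
(2100 is not a leap year (divisible by 100 but not 400).)
January 2122: 31 − 26 = 5 days remain.
Then February 2122 (28), March (31), April (30): 28 + 31 + 30 = 89 days.
May 1–29, 2122: 29 days.
Residual: 123 days.
Total: 15463 days.
15463 is a multiple of 7, so 29 May 2122 falls on the same weekday: Friday.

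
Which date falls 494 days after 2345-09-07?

2347-01-14

Count 494 days after September 7, 2345:
September 2345: 30 − 7 = 23 days remain.
Then 15 full months totalling 457 days.
January 1–14, 2347: 14 days.
Total: 23 + 457 + 14 = 494 days.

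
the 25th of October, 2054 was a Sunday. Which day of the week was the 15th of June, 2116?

Monday

Day-of-year of October 25, 2054: 298.
Day-of-year of June 15, 2116: 167.
2054 has 365 days, so 365 − 298 = 67 days remain in 2054.
Full years 2055–2115: 47 common + 14 leap = 47×365 + 14×366 = 22279 days.
Total: 67 + 22279 + 167 = 22513 days.
22513 mod 7 = 1, so 1 day after Sunday is Monday.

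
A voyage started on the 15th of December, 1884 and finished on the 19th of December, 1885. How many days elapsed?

369

December 1884: 31 − 15 = 16 days remain.
Then 11 full months totalling 334 days.
December 1–19, 1885: 19 days.
Total: 16 + 334 + 19 = 369 days.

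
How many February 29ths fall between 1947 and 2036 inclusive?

Years divisible by 4: 1948, 1952, …, 2036 — 23 in all.
2000 is divisible by 400, so still leap.
No century exceptions apply. Count: 23.

23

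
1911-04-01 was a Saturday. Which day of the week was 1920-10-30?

Day-of-year of April 1, 1911: 91.
Day-of-year of October 30, 1920: 304.
1911 has 365 days, so 365 − 91 = 274 days remain in 1911.
Full years 1912–1919: 6 common + 2 leap = 6×365 + 2×366 = 2922 days.
Total: 274 + 2922 + 304 = 3500 days.
3500 is a multiple of 7, so 1920-10-30 falls on the same weekday: Saturday.

Saturday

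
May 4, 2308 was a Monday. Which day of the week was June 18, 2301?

Tuesday

Count forward from the earlier date (June 18, 2301) to the later (May 4, 2308):
June 18, 2301 → June 18, 2302: 365 days.
June 18, 2302 → June 18, 2303: 365 days.
June 18, 2303 → June 18, 2304: 366 days (2304 is a leap year).
June 18, 2304 → June 18, 2305: 365 days.
June 18, 2305 → June 18, 2306: 365 days.
June 18, 2306 → June 18, 2307: 365 days.
June 2307: 30 − 18 = 12 days remain.
Then 10 full months totalling 305 days.
May 1–4, 2308: 4 days.
Residual: 321 days.
Total: 2512 days.
2512 mod 7 = 6, so 6 days before Monday is Tuesday.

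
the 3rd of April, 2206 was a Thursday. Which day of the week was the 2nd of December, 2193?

Monday

Count forward from the earlier date (December 2, 2193) to the later (April 3, 2206):
Day-of-year of December 2, 2193: 336.
Day-of-year of April 3, 2206: 93.
2193 has 365 days, so 365 − 336 = 29 days remain in 2193.
Full years 2194–2205: 10 common + 2 leap = 10×365 + 2×366 = 4382 days.
Total: 29 + 4382 + 93 = 4504 days.
4504 mod 7 = 3, so 3 days before Thursday is Monday.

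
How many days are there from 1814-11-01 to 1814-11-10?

9

Within November 1814: 10 − 1 = 9 days.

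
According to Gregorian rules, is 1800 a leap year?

No

1800 is not a leap year (divisible by 100 but not 400).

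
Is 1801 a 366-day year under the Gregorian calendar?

No

1801 is not a leap year.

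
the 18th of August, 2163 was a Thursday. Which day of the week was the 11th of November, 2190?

Thursday

From August 18, 2163 to August 18, 2190: 27 years, of which 7 contain a Feb 29 — 20×365 + 7×366 = 9862 days.
August 2190: 31 − 18 = 13 days remain.
Then September (30), October (31): 30 + 31 = 61 days.
November 1–11, 2190: 11 days.
Residual: 85 days.
Total: 9947 days.
9947 is a multiple of 7, so the 11th of November, 2190 falls on the same weekday: Thursday.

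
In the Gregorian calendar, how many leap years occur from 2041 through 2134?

22

Years divisible by 4: 2044, 2048, …, 2132 — 23 in all.
Of these, 2100 is divisible by 100 but not 400, so not leap.
Leap years: 23 − 1 = 22.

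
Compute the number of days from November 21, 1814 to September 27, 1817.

1041

Day-of-year of November 21, 1814: 325.
Day-of-year of September 27, 1817: 270.
1814 has 365 days, so 365 − 325 = 40 days remain in 1814.
Full years: 1815: 365; 1816: 366. Sum = 731.
Total: 40 + 731 + 270 = 1041 days.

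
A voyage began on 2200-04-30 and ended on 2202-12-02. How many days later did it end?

946

April 2200: 30 − 30 = 0 days remain.
Then 31 full months totalling 944 days.
December 1–2, 2202: 2 days.
Total: 0 + 944 + 2 = 946 days.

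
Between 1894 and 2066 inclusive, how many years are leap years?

Years divisible by 4: 1896, 1900, …, 2064 — 43 in all.
Of these, 1900 is divisible by 100 but not 400, so not leap.
2000 is divisible by 400, so still leap.
Leap years: 43 − 1 = 42.

42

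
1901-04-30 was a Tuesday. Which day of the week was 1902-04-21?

Monday

Day-of-year of April 30, 1901: 120.
Day-of-year of April 21, 1902: 111.
1901 has 365 days, so 365 − 120 = 245 days remain in 1901.
Total: 245 + 111 = 356 days.
356 mod 7 = 6, so 6 days after Tuesday is Monday.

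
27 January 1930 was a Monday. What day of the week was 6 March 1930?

Thursday

January 1930: 31 − 27 = 4 days remain.
Then February 1930 (28): 28 days.
March 1–6, 1930: 6 days.
Total: 4 + 28 + 6 = 38 days.
38 mod 7 = 3, so 3 days after Monday is Thursday.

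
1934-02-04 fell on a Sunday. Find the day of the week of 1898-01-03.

Monday

Count forward from the earlier date (January 3, 1898) to the later (February 4, 1934):
From January 3, 1898 to January 3, 1934: 36 years, of which 8 contain a Feb 29 — 28×365 + 8×366 = 13148 days.
(1900 is not a leap year (divisible by 100 but not 400).)
January 1934: 31 − 3 = 28 days remain.
February 1–4, 1934: 4 days (1934 is not a leap year).
Residual: 32 days.
Total: 13180 days.
13180 mod 7 = 6, so 6 days before Sunday is Monday.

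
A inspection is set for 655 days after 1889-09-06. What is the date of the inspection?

1891-06-23

Count 655 days after September 6, 1889:
September 1889: 30 − 6 = 24 days remain.
Then 20 full months totalling 608 days.
June 1–23, 1891: 23 days.
Total: 24 + 608 + 23 = 655 days.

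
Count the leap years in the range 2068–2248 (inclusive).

Years divisible by 4: 2068, 2072, …, 2248 — 46 in all.
Of these, 2100, 2200 are divisible by 100 but not 400, so not leap.
Leap years: 46 − 2 = 44.

44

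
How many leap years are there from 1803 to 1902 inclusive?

24

Years divisible by 4: 1804, 1808, …, 1900 — 25 in all.
Of these, 1900 is divisible by 100 but not 400, so not leap.
Leap years: 25 − 1 = 24.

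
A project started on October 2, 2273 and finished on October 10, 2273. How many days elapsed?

Within October 2273: 10 − 2 = 8 days.

8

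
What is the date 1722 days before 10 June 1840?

23 September 1835

Count 1722 days before June 10, 1840:
Day-of-year of September 23, 1835: 266.
Day-of-year of June 10, 1840: 162.
1835 has 365 days, so 365 − 266 = 99 days remain in 1835.
Full years: 1836: 366; 1837: 365; 1838: 365; 1839: 365. Sum = 1461.
Total: 99 + 1461 + 162 = 1722 days.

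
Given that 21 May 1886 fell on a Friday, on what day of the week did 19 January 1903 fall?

From May 21, 1886 to May 21, 1902: 16 years, of which 3 contain a Feb 29 — 13×365 + 3×366 = 5843 days.
(1900 is not a leap year (divisible by 100 but not 400).)
May 1902: 31 − 21 = 10 days remain.
Then June (30), July (31), August (31), September (30), October (31), November (30), December (31): 30 + 31 + 31 + 30 + 31 + 30 + 31 = 214 days.
January 1–19, 1903: 19 days.
Residual: 243 days.
Total: 6086 days.
6086 mod 7 = 3, so 3 days after Friday is Monday.

Monday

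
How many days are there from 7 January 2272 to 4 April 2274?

January 7, 2272 → January 7, 2273: 366 days (2272 is a leap year).
January 7, 2273 → January 7, 2274: 365 days.
January 2274: 31 − 7 = 24 days remain.
Then February 2274 (28), March (31): 28 + 31 = 59 days.
April 1–4, 2274: 4 days.
Residual: 87 days.
Total: 818 days.

818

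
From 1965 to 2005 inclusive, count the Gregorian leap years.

Years divisible by 4 in [1965, 2005]: 1968, 1972, 1976, 1980, 1984, 1988, 1992, 1996, 2000, 2004.
2000 is divisible by 400, so still leap.
No century exceptions apply. Count: 10.

10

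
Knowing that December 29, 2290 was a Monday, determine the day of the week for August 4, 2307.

Sunday

From December 29, 2290 to December 29, 2306: 16 years, of which 3 contain a Feb 29 — 13×365 + 3×366 = 5843 days.
(2300 is not a leap year (divisible by 100 but not 400).)
December 2306: 31 − 29 = 2 days remain.
Then January (31), February 2307 (28), March (31), April (30), May (31), June (30), July (31): 31 + 28 + 31 + 30 + 31 + 30 + 31 = 212 days.
August 1–4, 2307: 4 days.
Residual: 218 days.
Total: 6061 days.
6061 mod 7 = 6, so 6 days after Monday is Sunday.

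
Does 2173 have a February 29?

No

2173 is not a leap year.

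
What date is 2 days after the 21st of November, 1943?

the 23rd of November, 1943

Count 2 days after November 21, 1943:
Within November 1943: 23 − 21 = 2 days.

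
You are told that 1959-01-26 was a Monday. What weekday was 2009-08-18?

Day-of-year of January 26, 1959: 26.
Day-of-year of August 18, 2009: 230.
1959 has 365 days, so 365 − 26 = 339 days remain in 1959.
Full years 1960–2008: 36 common + 13 leap = 36×365 + 13×366 = 17898 days.
Total: 339 + 17898 + 230 = 18467 days.
18467 mod 7 = 1, so 1 day after Monday is Tuesday.

Tuesday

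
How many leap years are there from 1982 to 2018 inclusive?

9

Years divisible by 4 in [1982, 2018]: 1984, 1988, 1992, 1996, 2000, 2004, 2008, 2012, 2016.
2000 is divisible by 400, so still leap.
No century exceptions apply. Count: 9.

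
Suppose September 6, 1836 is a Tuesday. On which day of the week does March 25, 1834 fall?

Tuesday

Count forward from the earlier date (March 25, 1834) to the later (September 6, 1836):
Day-of-year of March 25, 1834: 84.
Day-of-year of September 6, 1836: 250.
1834 has 365 days, so 365 − 84 = 281 days remain in 1834.
Full years: 1835: 365. Sum = 365.
Total: 281 + 365 + 250 = 896 days.
896 is a multiple of 7, so March 25, 1834 falls on the same weekday: Tuesday.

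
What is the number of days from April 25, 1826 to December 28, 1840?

5361

From April 25, 1826 to April 25, 1840: 14 years, of which 4 contain a Feb 29 — 10×365 + 4×366 = 5114 days.
April 1840: 30 − 25 = 5 days remain.
Then May (31), June (30), July (31), August (31), September (30), October (31), November (30): 31 + 30 + 31 + 31 + 30 + 31 + 30 = 214 days.
December 1–28, 1840: 28 days.
Residual: 247 days.
Total: 5361 days.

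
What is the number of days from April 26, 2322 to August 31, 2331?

3414

From April 26, 2322 to April 26, 2331: 9 years, of which 2 contain a Feb 29 — 7×365 + 2×366 = 3287 days.
April 2331: 30 − 26 = 4 days remain.
Then May (31), June (30), July (31): 31 + 30 + 31 = 92 days.
August 1–31, 2331: 31 days.
Residual: 127 days.
Total: 3414 days.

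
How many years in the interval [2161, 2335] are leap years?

41

Years divisible by 4: 2164, 2168, …, 2332 — 43 in all.
Of these, 2200, 2300 are divisible by 100 but not 400, so not leap.
Leap years: 43 − 2 = 41.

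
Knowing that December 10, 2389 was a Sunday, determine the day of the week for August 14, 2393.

Saturday

Day-of-year of December 10, 2389: 344.
Day-of-year of August 14, 2393: 226.
2389 has 365 days, so 365 − 344 = 21 days remain in 2389.
Full years: 2390: 365; 2391: 365; 2392: 366. Sum = 1096.
Total: 21 + 1096 + 226 = 1343 days.
1343 mod 7 = 6, so 6 days after Sunday is Saturday.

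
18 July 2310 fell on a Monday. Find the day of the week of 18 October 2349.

Tuesday

From July 18, 2310 to July 18, 2349: 39 years, of which 10 contain a Feb 29 — 29×365 + 10×366 = 14245 days.
July 2349: 31 − 18 = 13 days remain.
Then August (31), September (30): 31 + 30 = 61 days.
October 1–18, 2349: 18 days.
Residual: 92 days.
Total: 14337 days.
14337 mod 7 = 1, so 1 day after Monday is Tuesday.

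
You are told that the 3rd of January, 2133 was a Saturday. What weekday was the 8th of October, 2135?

Saturday

Day-of-year of January 3, 2133: 3.
Day-of-year of October 8, 2135: 281.
2133 has 365 days, so 365 − 3 = 362 days remain in 2133.
Full years: 2134: 365. Sum = 365.
Total: 362 + 365 + 281 = 1008 days.
1008 is a multiple of 7, so the 8th of October, 2135 falls on the same weekday: Saturday.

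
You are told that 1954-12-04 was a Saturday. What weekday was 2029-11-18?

Day-of-year of December 4, 1954: 338.
Day-of-year of November 18, 2029: 322.
1954 has 365 days, so 365 − 338 = 27 days remain in 1954.
Full years 1955–2028: 55 common + 19 leap = 55×365 + 19×366 = 27029 days.
Total: 27 + 27029 + 322 = 27378 days.
27378 mod 7 = 1, so 1 day after Saturday is Sunday.

Sunday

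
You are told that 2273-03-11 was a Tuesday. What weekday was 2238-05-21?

Monday

Count forward from the earlier date (May 21, 2238) to the later (March 11, 2273):
Day-of-year of May 21, 2238: 141.
Day-of-year of March 11, 2273: 70.
2238 has 365 days, so 365 − 141 = 224 days remain in 2238.
Full years 2239–2272: 25 common + 9 leap = 25×365 + 9×366 = 12419 days.
Total: 224 + 12419 + 70 = 12713 days.
12713 mod 7 = 1, so 1 day before Tuesday is Monday.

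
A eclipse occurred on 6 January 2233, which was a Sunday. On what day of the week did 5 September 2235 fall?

Saturday

January 6, 2233 → January 6, 2234: 365 days.
January 6, 2234 → January 6, 2235: 365 days.
January 2235: 31 − 6 = 25 days remain.
Then February 2235 (28), March (31), April (30), May (31), June (30), July (31), August (31): 28 + 31 + 30 + 31 + 30 + 31 + 31 = 212 days.
September 1–5, 2235: 5 days.
Residual: 242 days.
Total: 972 days.
972 mod 7 = 6, so 6 days after Sunday is Saturday.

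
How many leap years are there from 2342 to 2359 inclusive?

Years divisible by 4 in [2342, 2359]: 2344, 2348, 2352, 2356.
No century exceptions apply. Count: 4.

4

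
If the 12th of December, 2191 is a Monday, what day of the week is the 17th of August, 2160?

Count forward from the earlier date (August 17, 2160) to the later (December 12, 2191):
From August 17, 2160 to August 17, 2191: 31 years, of which 7 contain a Feb 29 — 24×365 + 7×366 = 11322 days.
August 2191: 31 − 17 = 14 days remain.
Then September (30), October (31), November (30): 30 + 31 + 30 = 91 days.
December 1–12, 2191: 12 days.
Residual: 117 days.
Total: 11439 days.
11439 mod 7 = 1, so 1 day before Monday is Sunday.

Sunday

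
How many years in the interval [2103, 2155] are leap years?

13

Years divisible by 4: 2104, 2108, …, 2152 — 13 in all.
No century exceptions apply. Count: 13.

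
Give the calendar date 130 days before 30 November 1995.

23 July 1995

Count 130 days before November 30, 1995:
July 1995: 31 − 23 = 8 days remain.
Then August (31), September (30), October (31): 31 + 30 + 31 = 92 days.
November 1–30, 1995: 30 days.
Total: 8 + 92 + 30 = 130 days.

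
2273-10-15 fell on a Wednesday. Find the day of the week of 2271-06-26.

Monday

Count forward from the earlier date (June 26, 2271) to the later (October 15, 2273):
June 2271: 30 − 26 = 4 days remain.
Then 27 full months totalling 823 days.
October 1–15, 2273: 15 days.
Total: 4 + 823 + 15 = 842 days.
842 mod 7 = 2, so 2 days before Wednesday is Monday.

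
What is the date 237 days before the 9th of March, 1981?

the 15th of July, 1980

Count 237 days before March 9, 1981:
July 1980: 31 − 15 = 16 days remain.
Then August (31), September (30), October (31), November (30), December (31), January (31), February 1981 (28): 31 + 30 + 31 + 30 + 31 + 31 + 28 = 212 days.
March 1–9, 1981: 9 days.
Total: 16 + 212 + 9 = 237 days.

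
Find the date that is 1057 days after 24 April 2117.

16 March 2120

Count 1057 days after April 24, 2117:
Day-of-year of April 24, 2117: 114.
Day-of-year of March 16, 2120: 76.
2117 has 365 days, so 365 − 114 = 251 days remain in 2117.
Full years: 2118: 365; 2119: 365. Sum = 730.
Total: 251 + 730 + 76 = 1057 days.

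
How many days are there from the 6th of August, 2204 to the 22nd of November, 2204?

108

August 2204: 31 − 6 = 25 days remain.
Then September (30), October (31): 30 + 31 = 61 days.
November 1–22, 2204: 22 days.
Total: 25 + 61 + 22 = 108 days.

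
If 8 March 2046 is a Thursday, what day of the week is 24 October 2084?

From March 8, 2046 to March 8, 2084: 38 years, of which 10 contain a Feb 29 — 28×365 + 10×366 = 13880 days.
March 2084: 31 − 8 = 23 days remain.
Then April (30), May (31), June (30), July (31), August (31), September (30): 30 + 31 + 30 + 31 + 31 + 30 = 183 days.
October 1–24, 2084: 24 days.
Residual: 230 days.
Total: 14110 days.
14110 mod 7 = 5, so 5 days after Thursday is Tuesday.

Tuesday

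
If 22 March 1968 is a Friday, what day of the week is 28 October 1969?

Day-of-year of March 22, 1968: 82.
Day-of-year of October 28, 1969: 301.
1968 has 366 days, so 366 − 82 = 284 days remain in 1968.
Total: 284 + 301 = 585 days.
585 mod 7 = 4, so 4 days after Friday is Tuesday.

Tuesday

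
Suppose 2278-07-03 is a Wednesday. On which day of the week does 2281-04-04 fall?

Day-of-year of July 3, 2278: 184.
Day-of-year of April 4, 2281: 94.
2278 has 365 days, so 365 − 184 = 181 days remain in 2278.
Full years: 2279: 365; 2280: 366. Sum = 731.
Total: 181 + 731 + 94 = 1006 days.
1006 mod 7 = 5, so 5 days after Wednesday is Monday.

Monday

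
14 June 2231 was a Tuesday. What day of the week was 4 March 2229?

Count forward from the earlier date (March 4, 2229) to the later (June 14, 2231):
March 4, 2229 → March 4, 2230: 365 days.
March 4, 2230 → March 4, 2231: 365 days.
March 2231: 31 − 4 = 27 days remain.
Then April (30), May (31): 30 + 31 = 61 days.
June 1–14, 2231: 14 days.
Residual: 102 days.
Total: 832 days.
832 mod 7 = 6, so 6 days before Tuesday is Wednesday.

Wednesday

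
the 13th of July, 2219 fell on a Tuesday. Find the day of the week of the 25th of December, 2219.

Saturday

July 2219: 31 − 13 = 18 days remain.
Then August (31), September (30), October (31), November (30): 31 + 30 + 31 + 30 = 122 days.
December 1–25, 2219: 25 days.
Total: 18 + 122 + 25 = 165 days.
165 mod 7 = 4, so 4 days after Tuesday is Saturday.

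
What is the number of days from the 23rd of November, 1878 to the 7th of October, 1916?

13832

Day-of-year of November 23, 1878: 327.
Day-of-year of October 7, 1916: 281.
1878 has 365 days, so 365 − 327 = 38 days remain in 1878.
Full years 1879–1915: 29 common + 8 leap = 29×365 + 8×366 = 13513 days.
Total: 38 + 13513 + 281 = 13832 days.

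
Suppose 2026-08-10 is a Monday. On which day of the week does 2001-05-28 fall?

Monday

Count forward from the earlier date (May 28, 2001) to the later (August 10, 2026):
From May 28, 2001 to May 28, 2026: 25 years, of which 6 contain a Feb 29 — 19×365 + 6×366 = 9131 days.
May 2026: 31 − 28 = 3 days remain.
Then June (30), July (31): 30 + 31 = 61 days.
August 1–10, 2026: 10 days.
Residual: 74 days.
Total: 9205 days.
9205 is a multiple of 7, so 2001-05-28 falls on the same weekday: Monday.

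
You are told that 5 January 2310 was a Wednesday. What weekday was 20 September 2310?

Tuesday

January 2310: 31 − 5 = 26 days remain.
Then February 2310 (28), March (31), April (30), May (31), June (30), July (31), August (31): 28 + 31 + 30 + 31 + 30 + 31 + 31 = 212 days.
September 1–20, 2310: 20 days.
Total: 26 + 212 + 20 = 258 days.
258 mod 7 = 6, so 6 days after Wednesday is Tuesday.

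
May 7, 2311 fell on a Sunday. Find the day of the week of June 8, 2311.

Thursday

May 2311: 31 − 7 = 24 days remain.
June 1–8, 2311: 8 days.
Total: 24 + 8 = 32 days.
32 mod 7 = 4, so 4 days after Sunday is Thursday.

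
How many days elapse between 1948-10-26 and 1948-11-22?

October 1948: 31 − 26 = 5 days remain.
November 1–22, 1948: 22 days.
Total: 5 + 22 = 27 days.

27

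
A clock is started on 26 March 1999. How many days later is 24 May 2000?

March 26, 1999 → March 26, 2000: 366 days (2000 is a leap year (divisible by 400)).
March 2000: 31 − 26 = 5 days remain.
Then April (30): 30 days.
May 1–24, 2000: 24 days.
Residual: 59 days.
Total: 425 days.

425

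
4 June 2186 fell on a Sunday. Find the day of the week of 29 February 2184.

Sunday

Count forward from the earlier date (February 29, 2184) to the later (June 4, 2186):
Day-of-year of February 29, 2184: 60.
Day-of-year of June 4, 2186: 155.
2184 has 366 days, so 366 − 60 = 306 days remain in 2184.
Full years: 2185: 365. Sum = 365.
Total: 306 + 365 + 155 = 826 days.
826 is a multiple of 7, so 29 February 2184 falls on the same weekday: Sunday.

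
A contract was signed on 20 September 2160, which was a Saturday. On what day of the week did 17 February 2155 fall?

Monday

Count forward from the earlier date (February 17, 2155) to the later (September 20, 2160):
Day-of-year of February 17, 2155: 48.
Day-of-year of September 20, 2160: 264.
2155 has 365 days, so 365 − 48 = 317 days remain in 2155.
Full years: 2156: 366; 2157: 365; 2158: 365; 2159: 365. Sum = 1461.
Total: 317 + 1461 + 264 = 2042 days.
2042 mod 7 = 5, so 5 days before Saturday is Monday.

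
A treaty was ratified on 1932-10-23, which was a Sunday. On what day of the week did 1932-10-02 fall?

Sunday

Count forward from the earlier date (October 2, 1932) to the later (October 23, 1932):
Within October 1932: 23 − 2 = 21 days.
21 is a multiple of 7, so 1932-10-02 falls on the same weekday: Sunday.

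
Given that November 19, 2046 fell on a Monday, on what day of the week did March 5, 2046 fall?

Count forward from the earlier date (March 5, 2046) to the later (November 19, 2046):
March 2046: 31 − 5 = 26 days remain.
Then April (30), May (31), June (30), July (31), August (31), September (30), October (31): 30 + 31 + 30 + 31 + 31 + 30 + 31 = 214 days.
November 1–19, 2046: 19 days.
Total: 26 + 214 + 19 = 259 days.
259 is a multiple of 7, so March 5, 2046 falls on the same weekday: Monday.

Monday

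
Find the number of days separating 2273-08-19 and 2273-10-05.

August 2273: 31 − 19 = 12 days remain.
Then September (30): 30 days.
October 1–5, 2273: 5 days.
Total: 12 + 30 + 5 = 47 days.

47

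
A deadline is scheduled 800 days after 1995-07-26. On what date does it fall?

1997-10-03

Count 800 days after July 26, 1995:
July 1995: 31 − 26 = 5 days remain.
Then 26 full months totalling 792 days.
October 1–3, 1997: 3 days.
Total: 5 + 792 + 3 = 800 days.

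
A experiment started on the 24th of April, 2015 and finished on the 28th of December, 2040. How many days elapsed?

From April 24, 2015 to April 24, 2040: 25 years, of which 7 contain a Feb 29 — 18×365 + 7×366 = 9132 days.
April 2040: 30 − 24 = 6 days remain.
Then May (31), June (30), July (31), August (31), September (30), October (31), November (30): 31 + 30 + 31 + 31 + 30 + 31 + 30 = 214 days.
December 1–28, 2040: 28 days.
Residual: 248 days.
Total: 9380 days.

9380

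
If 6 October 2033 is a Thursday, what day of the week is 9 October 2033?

Within October 2033: 9 − 6 = 3 days.
3 mod 7 = 3, so 3 days after Thursday is Sunday.

Sunday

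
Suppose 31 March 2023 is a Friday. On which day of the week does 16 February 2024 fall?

Friday

March 2023: 31 − 31 = 0 days remain.
Then 10 full months totalling 306 days.
February 1–16, 2024: 16 days (2024 is a leap year).
Total: 0 + 306 + 16 = 322 days.
322 is a multiple of 7, so 16 February 2024 falls on the same weekday: Friday.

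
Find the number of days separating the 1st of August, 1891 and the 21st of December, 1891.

142

August 1891: 31 − 1 = 30 days remain.
Then September (30), October (31), November (30): 30 + 31 + 30 = 91 days.
December 1–21, 1891: 21 days.
Total: 30 + 91 + 21 = 142 days.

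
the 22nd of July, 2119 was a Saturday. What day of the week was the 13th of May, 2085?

Sunday

Count forward from the earlier date (May 13, 2085) to the later (July 22, 2119):
Day-of-year of May 13, 2085: 133.
Day-of-year of July 22, 2119: 203.
2085 has 365 days, so 365 − 133 = 232 days remain in 2085.
Full years 2086–2118: 26 common + 7 leap = 26×365 + 7×366 = 12052 days.
Total: 232 + 12052 + 203 = 12487 days.
12487 mod 7 = 6, so 6 days before Saturday is Sunday.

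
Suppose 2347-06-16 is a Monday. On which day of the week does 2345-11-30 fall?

Count forward from the earlier date (November 30, 2345) to the later (June 16, 2347):
November 2345: 30 − 30 = 0 days remain.
Then 18 full months totalling 547 days.
June 1–16, 2347: 16 days.
Total: 0 + 547 + 16 = 563 days.
563 mod 7 = 3, so 3 days before Monday is Friday.

Friday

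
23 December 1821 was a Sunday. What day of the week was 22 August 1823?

Friday

Day-of-year of December 23, 1821: 357.
Day-of-year of August 22, 1823: 234.
1821 has 365 days, so 365 − 357 = 8 days remain in 1821.
Full years: 1822: 365. Sum = 365.
Total: 8 + 365 + 234 = 607 days.
607 mod 7 = 5, so 5 days after Sunday is Friday.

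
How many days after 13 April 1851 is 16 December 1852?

April 1851: 30 − 13 = 17 days remain.
Then 19 full months totalling 580 days.
December 1–16, 1852: 16 days.
Total: 17 + 580 + 16 = 613 days.

613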